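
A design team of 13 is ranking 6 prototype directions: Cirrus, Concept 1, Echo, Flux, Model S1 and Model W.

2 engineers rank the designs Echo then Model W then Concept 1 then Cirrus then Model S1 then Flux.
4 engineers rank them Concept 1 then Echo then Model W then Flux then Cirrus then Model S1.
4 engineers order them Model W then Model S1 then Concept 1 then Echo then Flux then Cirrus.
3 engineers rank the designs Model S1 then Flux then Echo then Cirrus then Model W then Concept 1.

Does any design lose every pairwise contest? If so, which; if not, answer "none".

Cirrus

Head-to-head results (13 engineers):
Cirrus vs Concept 1: Cirrus preferred on 3 ballots; Concept 1 wins 10–3.
Cirrus–Echo: Echo 13–0.
Cirrus vs Flux: Cirrus is ranked higher on 2 ballots, Flux on 11. Flux wins 11–2.
Cirrus vs Model S1: Model S1 wins 7–6.
Cirrus vs Model W: Model W wins 10–3.
Concept 1 vs Echo: Concept 1, 8–5.
Concept 1 vs Flux: 2+4+4 = 10 for Concept 1, 3 for Flux — Concept 1 by 10–3.
Concept 1 vs Model S1: Concept 1 is ranked higher on 2+4 = 6 ballots, Model S1 on 7. Model S1 wins 7–6.
Concept 1 vs Model W: 4 for Concept 1, 9 for Model W — Model W by 9–4.
Echo vs Flux: 10 to 3, Echo.
Echo vs Model S1: Model S1, 7–6.
Echo vs Model W: Echo, 9–4.
Flux vs Model S1: Flux is ranked higher on 4 ballots, Model S1 on 9. Model S1 wins 9–4.
Flux vs Model W: Flux is ranked higher on 3 ballots, Model W on 10. Model W wins 10–3.
Model S1 vs Model W: Model W wins 10–3.
Cirrus is beaten in every head-to-head and is the Condorcet loser.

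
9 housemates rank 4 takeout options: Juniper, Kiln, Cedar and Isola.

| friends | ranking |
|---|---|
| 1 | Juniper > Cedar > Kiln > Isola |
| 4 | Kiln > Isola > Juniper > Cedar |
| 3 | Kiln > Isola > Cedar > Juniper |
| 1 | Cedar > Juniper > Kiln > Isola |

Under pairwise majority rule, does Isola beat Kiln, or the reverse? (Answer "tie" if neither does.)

No ballot ranks Isola above Kiln: 0.
Ballots ranking Kiln above Isola: 9 − 0 = 9.
Kiln wins the head-to-head 9–0.

Kiln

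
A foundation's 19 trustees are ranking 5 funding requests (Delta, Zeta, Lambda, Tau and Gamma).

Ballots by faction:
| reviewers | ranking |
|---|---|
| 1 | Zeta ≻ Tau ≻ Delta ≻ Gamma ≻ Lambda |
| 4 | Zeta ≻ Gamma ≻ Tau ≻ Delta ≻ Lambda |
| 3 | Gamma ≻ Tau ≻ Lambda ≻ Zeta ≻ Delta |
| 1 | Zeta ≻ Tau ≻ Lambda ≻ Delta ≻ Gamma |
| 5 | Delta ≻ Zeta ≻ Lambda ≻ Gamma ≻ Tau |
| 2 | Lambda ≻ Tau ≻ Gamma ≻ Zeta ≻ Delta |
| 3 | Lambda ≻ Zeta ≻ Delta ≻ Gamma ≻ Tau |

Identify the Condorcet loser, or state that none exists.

Pairwise majorities:
Delta–Zeta: Zeta 14–5.
Delta vs Lambda: Delta is ranked higher on 1+4+5 = 10 ballots, Lambda on 9. Delta wins 10–9.
Delta–Tau: Tau 11–8.
Delta vs Gamma: Delta wins 10–9.
Zeta vs Lambda: Zeta is ranked higher on 1+4+1+5 = 11 ballots, Lambda on 8. Zeta wins 11–8.
Zeta vs Tau: Zeta is ranked higher on 1+4+1+5+3 = 14 ballots, Tau on 5. Zeta wins 14–5.
Zeta vs Gamma: 1+4+1+5+3 = 14 for Zeta, 5 for Gamma — Zeta by 14–5.
Lambda–Tau: Lambda 10–9.
Lambda vs Gamma: 1+5+2+3 = 11 for Lambda, 8 for Gamma — Lambda by 11–8.
Tau vs Gamma: Tau is ranked higher on 1+1+2 = 4 ballots, Gamma on 15. Gamma wins 15–4.
No project is winless: Delta beats Lambda; Zeta beats Delta; Lambda beats Tau; Tau beats Delta; Gamma beats Tau. There is no Condorcet loser.

none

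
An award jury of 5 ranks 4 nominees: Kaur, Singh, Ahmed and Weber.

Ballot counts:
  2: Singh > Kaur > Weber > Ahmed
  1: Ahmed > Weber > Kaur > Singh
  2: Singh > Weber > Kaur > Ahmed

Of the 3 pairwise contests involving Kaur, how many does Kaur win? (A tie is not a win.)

Kaur against each rival (5 jurors):
Kaur vs Singh: Singh, 4–1.
Kaur vs Ahmed: Kaur, 4–1.
Kaur vs Weber: Kaur is ranked higher on 2 ballots, Weber on 3. Weber wins 3–2.
Kaur beats Ahmed; loses to Singh, Weber — 1 pairwise win.

1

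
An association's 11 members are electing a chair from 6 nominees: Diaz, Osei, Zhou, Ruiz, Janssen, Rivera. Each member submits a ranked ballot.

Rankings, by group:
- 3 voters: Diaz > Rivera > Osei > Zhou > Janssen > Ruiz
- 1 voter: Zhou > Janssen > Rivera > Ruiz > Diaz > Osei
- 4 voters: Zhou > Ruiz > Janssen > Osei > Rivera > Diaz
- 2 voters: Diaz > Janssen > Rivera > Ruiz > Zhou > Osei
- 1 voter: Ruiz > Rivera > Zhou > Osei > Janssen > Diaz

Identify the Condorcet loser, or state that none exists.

Pairwise majorities:
Diaz vs Osei: Diaz, 6–5.
Diaz vs Zhou: Diaz preferred on 3+2 = 5 ballots; Zhou wins 6–5.
Diaz vs Ruiz: Diaz preferred on 3+2 = 5 ballots; Ruiz wins 6–5.
Diaz vs Janssen: Janssen wins 6–5.
Diaz–Rivera: Rivera 6–5.
Osei vs Zhou: Osei is ranked higher on 3 ballots, Zhou on 8. Zhou wins 8–3.
Osei vs Ruiz: Ruiz wins 8–3.
Osei vs Janssen: Janssen wins 7–4.
Osei vs Rivera: Rivera, 7–4.
Zhou vs Ruiz: Zhou is ranked higher on 3+1+4 = 8 ballots, Ruiz on 3. Zhou wins 8–3.
Zhou vs Janssen: 3+1+4+1 = 9 for Zhou, 2 for Janssen — Zhou by 9–2.
Zhou vs Rivera: Rivera, 6–5.
Ruiz vs Janssen: 5 to 6, Janssen.
Ruiz vs Rivera: Rivera wins 6–5.
Janssen vs Rivera: 1+4+2 = 7 for Janssen, 4 for Rivera — Janssen by 7–4.
Osei loses to every other candidate — it is the Condorcet loser.

Osei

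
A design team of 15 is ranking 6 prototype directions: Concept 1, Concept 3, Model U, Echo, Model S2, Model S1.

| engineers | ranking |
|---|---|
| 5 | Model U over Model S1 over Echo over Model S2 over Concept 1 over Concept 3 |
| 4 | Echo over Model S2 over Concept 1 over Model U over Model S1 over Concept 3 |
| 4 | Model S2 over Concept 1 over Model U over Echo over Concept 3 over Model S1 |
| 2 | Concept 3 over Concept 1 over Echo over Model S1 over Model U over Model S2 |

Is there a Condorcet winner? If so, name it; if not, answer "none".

Pairwise majorities:
Concept 1 vs Concept 3: Concept 1, 13–2.
Concept 1 vs Model U: Concept 1 wins 10–5.
Concept 1–Echo: Echo 9–6.
Concept 1–Model S2: Model S2 13–2.
Concept 1–Model S1: Concept 1 10–5.
Concept 3–Model U: Model U 13–2.
Concept 3–Echo: Echo 13–2.
Concept 3 vs Model S2: Model S2, 13–2.
Concept 3 vs Model S1: Model S1 wins 9–6.
Model U vs Echo: Model U wins 9–6.
Model U–Model S2: Model S2 8–7.
Model U–Model S1: Model U 13–2.
Echo–Model S2: Echo 11–4.
Echo vs Model S1: Echo wins 10–5.
Model S2–Model S1: Model S2 8–7.
No design is unbeaten: Concept 1 loses to Echo; Concept 3 loses to Concept 1; Model U loses to Concept 1; Echo loses to Model U; Model S2 loses to Echo; Model S1 loses to Concept 1. In particular Concept 1 → Model U → Echo → Concept 1 is a majority cycle — no Condorcet winner exists.

none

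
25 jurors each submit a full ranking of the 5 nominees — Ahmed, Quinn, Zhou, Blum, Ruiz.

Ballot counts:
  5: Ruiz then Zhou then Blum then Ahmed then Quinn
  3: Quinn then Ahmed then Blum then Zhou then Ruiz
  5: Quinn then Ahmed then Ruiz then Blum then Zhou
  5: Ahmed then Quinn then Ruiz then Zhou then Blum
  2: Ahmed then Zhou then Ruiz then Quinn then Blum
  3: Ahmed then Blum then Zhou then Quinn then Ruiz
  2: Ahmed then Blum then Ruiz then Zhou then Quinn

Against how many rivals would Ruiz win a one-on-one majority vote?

2

Ruiz against each rival (25 jurors):
Ruiz vs Ahmed: 5 for Ruiz, 20 for Ahmed — Ahmed by 20–5.
Ruiz vs Quinn: 5+2+2 = 9 for Ruiz, 16 for Quinn — Quinn by 16–9.
Ruiz–Zhou: Ruiz 17–8.
Ruiz vs Blum: Ruiz preferred on 5+5+5+2 = 17 ballots; Ruiz wins 17–8.
Ruiz beats Zhou, Blum; loses to Ahmed, Quinn — 2 pairwise wins.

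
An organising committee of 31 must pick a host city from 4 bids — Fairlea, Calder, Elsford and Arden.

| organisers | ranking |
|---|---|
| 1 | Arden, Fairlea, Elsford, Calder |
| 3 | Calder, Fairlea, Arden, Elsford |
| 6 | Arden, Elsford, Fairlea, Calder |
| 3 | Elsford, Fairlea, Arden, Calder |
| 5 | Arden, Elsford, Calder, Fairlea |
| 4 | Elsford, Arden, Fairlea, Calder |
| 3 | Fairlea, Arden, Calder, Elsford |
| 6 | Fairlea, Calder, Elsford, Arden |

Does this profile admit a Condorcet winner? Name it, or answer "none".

Head-to-head results (31 organisers):
Fairlea vs Calder: Fairlea, 23–8.
Fairlea vs Elsford: 13 to 18, Elsford.
Fairlea vs Arden: Fairlea preferred on 3+3+3+6 = 15 ballots; Arden wins 16–15.
Calder vs Elsford: Elsford, 19–12.
Calder vs Arden: Calder is ranked higher on 3+6 = 9 ballots, Arden on 22. Arden wins 22–9.
Elsford vs Arden: Arden wins 18–13.
Arden defeats every rival head-to-head and is the Condorcet winner.

Arden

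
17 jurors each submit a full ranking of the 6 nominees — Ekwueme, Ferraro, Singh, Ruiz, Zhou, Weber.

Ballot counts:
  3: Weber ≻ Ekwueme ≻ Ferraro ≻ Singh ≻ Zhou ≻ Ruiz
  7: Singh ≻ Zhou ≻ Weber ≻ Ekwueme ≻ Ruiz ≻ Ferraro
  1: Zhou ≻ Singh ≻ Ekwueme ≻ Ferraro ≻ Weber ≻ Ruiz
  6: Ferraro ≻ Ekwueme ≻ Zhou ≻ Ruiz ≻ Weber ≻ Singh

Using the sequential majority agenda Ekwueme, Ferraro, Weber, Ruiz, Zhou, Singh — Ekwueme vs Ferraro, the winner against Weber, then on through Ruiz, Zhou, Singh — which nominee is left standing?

Singh

Round 1: Ekwueme vs Ferraro — 11–6, Ekwueme advances.
Round 2: Ekwueme vs Weber — 7–10, Weber advances.
Round 3: Weber vs Ruiz — 11–6, Weber advances.
Round 4: Weber vs Zhou — 3–14, Zhou advances.
Round 5: Zhou vs Singh — 7–10, Singh advances.
The agenda winner is Singh.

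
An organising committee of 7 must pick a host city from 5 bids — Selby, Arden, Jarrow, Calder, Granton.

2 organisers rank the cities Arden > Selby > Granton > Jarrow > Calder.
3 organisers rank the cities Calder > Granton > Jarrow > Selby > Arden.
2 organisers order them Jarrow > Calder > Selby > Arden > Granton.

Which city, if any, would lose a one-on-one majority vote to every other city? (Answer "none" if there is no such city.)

none

Head-to-head results (7 organisers):
Selby vs Arden: Selby wins 5–2.
Selby vs Jarrow: Jarrow wins 5–2.
Selby vs Calder: Calder, 5–2.
Selby vs Granton: Selby preferred on 2+2 = 4 ballots; Selby wins 4–3.
Arden vs Jarrow: Arden preferred on 2 ballots; Jarrow wins 5–2.
Arden vs Calder: Arden is ranked higher on 2 ballots, Calder on 5. Calder wins 5–2.
Arden vs Granton: Arden wins 4–3.
Jarrow vs Calder: Jarrow, 4–3.
Jarrow vs Granton: Granton, 5–2.
Calder–Granton: Calder 5–2.
No city is winless: Selby beats Arden; Arden beats Granton; Jarrow beats Selby; Calder beats Selby; Granton beats Jarrow. There is no Condorcet loser.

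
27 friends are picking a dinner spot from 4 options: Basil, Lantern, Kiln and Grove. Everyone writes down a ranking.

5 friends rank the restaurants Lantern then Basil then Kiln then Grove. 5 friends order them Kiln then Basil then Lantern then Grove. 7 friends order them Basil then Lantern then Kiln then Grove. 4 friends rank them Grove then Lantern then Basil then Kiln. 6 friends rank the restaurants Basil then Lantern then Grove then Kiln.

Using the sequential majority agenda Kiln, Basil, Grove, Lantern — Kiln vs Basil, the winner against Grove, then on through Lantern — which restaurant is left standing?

Basil

Round 1: Kiln vs Basil — 5–22, Basil advances.
Round 2: Basil vs Grove — 23–4, Basil advances.
Round 3: Basil vs Lantern — 18–9, Basil advances.
The agenda winner is Basil.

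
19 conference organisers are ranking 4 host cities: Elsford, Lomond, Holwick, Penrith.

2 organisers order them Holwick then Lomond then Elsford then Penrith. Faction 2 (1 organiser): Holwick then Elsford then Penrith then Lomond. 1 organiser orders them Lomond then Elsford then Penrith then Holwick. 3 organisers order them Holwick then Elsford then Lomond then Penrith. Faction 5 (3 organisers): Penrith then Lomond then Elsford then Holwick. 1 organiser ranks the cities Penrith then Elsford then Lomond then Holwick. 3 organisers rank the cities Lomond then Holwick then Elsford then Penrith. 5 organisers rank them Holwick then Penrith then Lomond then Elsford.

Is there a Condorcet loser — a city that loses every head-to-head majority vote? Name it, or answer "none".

Pairwise majorities:
Elsford vs Lomond: Lomond, 14–5.
Elsford vs Holwick: 5 to 14, Holwick.
Elsford vs Penrith: Elsford preferred on 2+1+1+3+3 = 10 ballots; Elsford wins 10–9.
Lomond vs Holwick: Lomond is ranked higher on 1+3+1+3 = 8 ballots, Holwick on 11. Holwick wins 11–8.
Lomond–Penrith: Penrith 10–9.
Holwick vs Penrith: 2+1+3+3+5 = 14 for Holwick, 5 for Penrith — Holwick by 14–5.
Every city wins at least one matchup (Elsford beats Penrith; Lomond beats Elsford; Holwick beats Elsford; Penrith beats Lomond), so there is no Condorcet loser.

none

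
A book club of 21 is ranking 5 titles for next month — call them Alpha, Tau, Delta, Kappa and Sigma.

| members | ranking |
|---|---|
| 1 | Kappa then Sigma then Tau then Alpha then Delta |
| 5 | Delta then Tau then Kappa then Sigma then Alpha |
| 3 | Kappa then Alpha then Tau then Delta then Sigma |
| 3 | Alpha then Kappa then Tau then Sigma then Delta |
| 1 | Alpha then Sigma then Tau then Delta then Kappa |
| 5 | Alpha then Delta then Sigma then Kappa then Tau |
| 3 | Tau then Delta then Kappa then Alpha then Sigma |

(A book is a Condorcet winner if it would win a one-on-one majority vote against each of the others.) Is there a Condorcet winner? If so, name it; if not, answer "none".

none

Check each pair by majority over 21 ballots:
Alpha vs Tau: Alpha wins 12–9.
Alpha vs Delta: Alpha wins 13–8.
Alpha vs Kappa: Kappa wins 12–9.
Alpha–Sigma: Alpha 15–6.
Tau vs Delta: Tau, 11–10.
Tau–Kappa: Kappa 12–9.
Tau vs Sigma: Tau wins 14–7.
Delta vs Kappa: Delta, 14–7.
Delta vs Sigma: 16 to 5, Delta.
Kappa vs Sigma: 1+5+3+3+3 = 15 for Kappa, 6 for Sigma — Kappa by 15–6.
Every book loses at least once (Alpha loses to Kappa; Tau loses to Alpha; Delta loses to Alpha; Kappa loses to Delta; Sigma loses to Alpha). The majority relation contains the cycle Alpha > Delta > Kappa > Alpha, so there is no Condorcet winner.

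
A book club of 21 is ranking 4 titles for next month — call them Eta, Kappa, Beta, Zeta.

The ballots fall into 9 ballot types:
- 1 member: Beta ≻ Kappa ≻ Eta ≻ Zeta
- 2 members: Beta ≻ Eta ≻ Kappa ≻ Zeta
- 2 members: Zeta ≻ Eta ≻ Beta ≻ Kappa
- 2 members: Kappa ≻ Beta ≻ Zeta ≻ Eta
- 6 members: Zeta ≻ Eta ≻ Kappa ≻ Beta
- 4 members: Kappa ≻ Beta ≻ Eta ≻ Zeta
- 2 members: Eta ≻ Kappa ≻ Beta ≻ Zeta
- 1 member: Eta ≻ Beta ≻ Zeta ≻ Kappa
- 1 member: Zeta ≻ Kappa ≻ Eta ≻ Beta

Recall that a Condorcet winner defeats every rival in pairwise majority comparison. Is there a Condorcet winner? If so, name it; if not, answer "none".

Pairwise majorities:
Eta vs Kappa: Eta is ranked higher on 2+2+6+2+1 = 13 ballots, Kappa on 8. Eta wins 13–8.
Eta vs Beta: 2+6+2+1+1 = 12 for Eta, 9 for Beta — Eta by 12–9.
Eta vs Zeta: Eta is ranked higher on 1+2+4+2+1 = 10 ballots, Zeta on 11. Zeta wins 11–10.
Kappa vs Beta: 2+6+4+2+1 = 15 for Kappa, 6 for Beta — Kappa by 15–6.
Kappa vs Zeta: 11 to 10, Kappa.
Beta vs Zeta: Beta is ranked higher on 1+2+2+4+2+1 = 12 ballots, Zeta on 9. Beta wins 12–9.
Each book drops at least one matchup (Eta loses to Zeta; Kappa loses to Eta; Beta loses to Eta; Zeta loses to Kappa); the cycle Eta > Kappa > Zeta > Eta rules out a Condorcet winner.

none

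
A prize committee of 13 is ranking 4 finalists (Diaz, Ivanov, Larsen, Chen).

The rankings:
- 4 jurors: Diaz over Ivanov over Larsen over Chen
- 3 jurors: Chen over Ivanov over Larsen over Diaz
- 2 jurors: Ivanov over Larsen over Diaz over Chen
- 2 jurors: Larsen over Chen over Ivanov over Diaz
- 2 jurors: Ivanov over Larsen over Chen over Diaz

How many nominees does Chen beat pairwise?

Chen against each rival (13 jurors):
Chen vs Diaz: 3+2+2 = 7 for Chen, 6 for Diaz — Chen by 7–6.
Chen vs Ivanov: 3+2 = 5 for Chen, 8 for Ivanov — Ivanov by 8–5.
Chen vs Larsen: Larsen, 10–3.
Chen beats Diaz; loses to Ivanov, Larsen — 1 pairwise win.

1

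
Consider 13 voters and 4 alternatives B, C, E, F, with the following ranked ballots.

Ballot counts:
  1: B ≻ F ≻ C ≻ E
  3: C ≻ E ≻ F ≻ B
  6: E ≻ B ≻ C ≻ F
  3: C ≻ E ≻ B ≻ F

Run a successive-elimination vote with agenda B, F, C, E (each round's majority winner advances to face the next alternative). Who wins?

E

Round 1: B vs F — 10–3, B advances.
Round 2: B vs C — 7–6, B advances.
Round 3: B vs E — 1–12, E advances.
The agenda winner is E.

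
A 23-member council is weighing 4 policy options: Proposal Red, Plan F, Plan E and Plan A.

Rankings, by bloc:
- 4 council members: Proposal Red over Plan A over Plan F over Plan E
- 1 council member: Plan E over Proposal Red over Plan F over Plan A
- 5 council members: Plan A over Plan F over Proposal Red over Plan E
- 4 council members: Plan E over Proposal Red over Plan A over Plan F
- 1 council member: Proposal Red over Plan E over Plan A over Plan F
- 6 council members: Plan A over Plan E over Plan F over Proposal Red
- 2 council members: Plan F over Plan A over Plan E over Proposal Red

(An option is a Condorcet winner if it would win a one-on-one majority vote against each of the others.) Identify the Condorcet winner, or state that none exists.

Pairwise majorities:
Proposal Red vs Plan F: 4+1+4+1 = 10 for Proposal Red, 13 for Plan F — Plan F by 13–10.
Proposal Red vs Plan E: 10 to 13, Plan E.
Proposal Red vs Plan A: 4+1+4+1 = 10 for Proposal Red, 13 for Plan A — Plan A by 13–10.
Plan F vs Plan E: 4+5+2 = 11 for Plan F, 12 for Plan E — Plan E by 12–11.
Plan F vs Plan A: 3 to 20, Plan A.
Plan E vs Plan A: 6 to 17, Plan A.
Only Plan A has no losses; Plan A is the Condorcet winner.

Plan A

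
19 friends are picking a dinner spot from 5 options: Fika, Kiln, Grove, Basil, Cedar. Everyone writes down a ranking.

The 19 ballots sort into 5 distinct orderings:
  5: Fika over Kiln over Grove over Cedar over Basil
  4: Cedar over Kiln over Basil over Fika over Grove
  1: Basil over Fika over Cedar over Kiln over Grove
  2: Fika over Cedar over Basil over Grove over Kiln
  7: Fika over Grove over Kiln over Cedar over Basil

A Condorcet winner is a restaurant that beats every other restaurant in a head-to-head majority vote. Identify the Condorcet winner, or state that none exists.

Fika

Pairwise majorities:
Fika vs Kiln: Fika, 15–4.
Fika–Grove: Fika 19–0.
Fika vs Basil: Fika wins 14–5.
Fika–Cedar: Fika 15–4.
Kiln–Grove: Kiln 10–9.
Kiln–Basil: Kiln 16–3.
Kiln vs Cedar: Kiln, 12–7.
Grove vs Basil: Grove, 12–7.
Grove vs Cedar: Grove wins 12–7.
Basil vs Cedar: Cedar wins 18–1.
Fika defeats every rival head-to-head and is the Condorcet winner.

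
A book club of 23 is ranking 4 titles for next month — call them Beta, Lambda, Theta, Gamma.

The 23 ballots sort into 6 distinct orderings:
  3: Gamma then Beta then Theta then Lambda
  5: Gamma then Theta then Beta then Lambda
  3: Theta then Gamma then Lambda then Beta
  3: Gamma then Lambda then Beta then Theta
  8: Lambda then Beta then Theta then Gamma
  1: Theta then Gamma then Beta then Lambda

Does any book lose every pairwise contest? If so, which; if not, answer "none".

none

Pairwise majorities:
Beta vs Lambda: 9 to 14, Lambda.
Beta vs Theta: Beta, 14–9.
Beta–Gamma: Gamma 15–8.
Lambda vs Theta: Theta wins 12–11.
Lambda vs Gamma: Lambda preferred on 8 ballots; Gamma wins 15–8.
Theta vs Gamma: 12 to 11, Theta.
Each book has at least one pairwise win (Beta beats Theta; Lambda beats Beta; Theta beats Lambda; Gamma beats Beta) — no Condorcet loser.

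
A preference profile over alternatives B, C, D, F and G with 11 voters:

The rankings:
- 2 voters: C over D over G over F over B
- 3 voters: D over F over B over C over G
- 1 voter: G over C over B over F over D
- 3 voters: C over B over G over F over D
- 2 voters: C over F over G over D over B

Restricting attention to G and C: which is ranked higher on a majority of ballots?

Ballots ranking G above C: 1.
Ballots ranking C above G: 11 − 1 = 10.
C wins the head-to-head 10–1.

C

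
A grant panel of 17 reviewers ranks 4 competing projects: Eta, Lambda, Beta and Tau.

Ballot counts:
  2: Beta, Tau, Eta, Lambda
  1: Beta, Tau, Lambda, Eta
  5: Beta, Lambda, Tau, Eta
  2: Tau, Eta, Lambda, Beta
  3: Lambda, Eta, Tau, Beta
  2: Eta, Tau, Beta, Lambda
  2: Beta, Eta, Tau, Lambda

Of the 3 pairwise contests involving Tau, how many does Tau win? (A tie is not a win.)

Tau against each rival (17 reviewers):
Tau vs Eta: Tau wins 10–7.
Tau–Lambda: Tau 9–8.
Tau vs Beta: Beta, 10–7.
Tau beats Eta, Lambda; loses to Beta — 2 pairwise wins.

2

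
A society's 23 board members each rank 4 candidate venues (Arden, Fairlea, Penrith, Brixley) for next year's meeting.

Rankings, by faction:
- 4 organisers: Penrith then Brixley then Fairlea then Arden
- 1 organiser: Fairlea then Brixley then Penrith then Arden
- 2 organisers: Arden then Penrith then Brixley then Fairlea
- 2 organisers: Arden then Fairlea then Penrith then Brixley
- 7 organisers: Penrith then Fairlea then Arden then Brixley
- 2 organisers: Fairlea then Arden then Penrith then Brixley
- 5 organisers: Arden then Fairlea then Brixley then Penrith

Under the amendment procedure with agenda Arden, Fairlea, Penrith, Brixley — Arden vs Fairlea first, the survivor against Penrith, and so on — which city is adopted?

Round 1: Arden vs Fairlea — 9–14, Fairlea advances.
Round 2: Fairlea vs Penrith — 10–13, Penrith advances.
Round 3: Penrith vs Brixley — 17–6, Penrith advances.
The agenda winner is Penrith.

Penrith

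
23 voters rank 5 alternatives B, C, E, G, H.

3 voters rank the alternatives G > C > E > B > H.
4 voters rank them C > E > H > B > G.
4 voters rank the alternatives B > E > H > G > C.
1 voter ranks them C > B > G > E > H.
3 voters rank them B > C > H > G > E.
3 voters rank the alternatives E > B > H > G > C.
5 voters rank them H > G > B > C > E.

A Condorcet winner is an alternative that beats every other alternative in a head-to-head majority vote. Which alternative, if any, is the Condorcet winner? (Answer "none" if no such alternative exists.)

Head-to-head results (23 voters):
B–C: B 15–8.
B vs E: B, 13–10.
B vs G: B wins 15–8.
B vs H: B wins 14–9.
C vs E: C wins 16–7.
C vs G: G wins 15–8.
C vs H: H, 12–11.
E–G: G 12–11.
E vs H: E wins 15–8.
G–H: H 19–4.
B beats each of C, E, G, H — B is the Condorcet winner.

B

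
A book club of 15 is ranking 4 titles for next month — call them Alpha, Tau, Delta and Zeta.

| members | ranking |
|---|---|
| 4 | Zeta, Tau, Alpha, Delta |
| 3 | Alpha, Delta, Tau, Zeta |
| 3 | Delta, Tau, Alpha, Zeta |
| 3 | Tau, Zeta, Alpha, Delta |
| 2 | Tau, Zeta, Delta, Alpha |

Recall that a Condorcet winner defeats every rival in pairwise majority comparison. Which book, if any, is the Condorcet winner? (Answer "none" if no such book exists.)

Check each pair by majority over 15 ballots:
Alpha–Tau: Tau 12–3.
Alpha–Delta: Alpha 10–5.
Alpha vs Zeta: Zeta wins 9–6.
Tau vs Delta: Tau is ranked higher on 4+3+2 = 9 ballots, Delta on 6. Tau wins 9–6.
Tau vs Zeta: Tau is ranked higher on 3+3+3+2 = 11 ballots, Zeta on 4. Tau wins 11–4.
Delta vs Zeta: Zeta wins 9–6.
Tau wins every pairwise contest, so Tau is the Condorcet winner.

Tau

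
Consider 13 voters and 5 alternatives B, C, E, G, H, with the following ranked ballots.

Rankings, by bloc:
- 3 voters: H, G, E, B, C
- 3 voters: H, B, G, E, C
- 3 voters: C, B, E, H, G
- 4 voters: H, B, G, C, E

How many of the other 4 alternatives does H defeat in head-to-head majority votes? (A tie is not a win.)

H against each rival (13 voters):
H vs B: H, 10–3.
H–C: H 10–3.
H vs E: H is ranked higher on 3+3+4 = 10 ballots, E on 3. H wins 10–3.
H vs G: H, 13–0.
H beats B, C, E, G — 4 pairwise wins.

4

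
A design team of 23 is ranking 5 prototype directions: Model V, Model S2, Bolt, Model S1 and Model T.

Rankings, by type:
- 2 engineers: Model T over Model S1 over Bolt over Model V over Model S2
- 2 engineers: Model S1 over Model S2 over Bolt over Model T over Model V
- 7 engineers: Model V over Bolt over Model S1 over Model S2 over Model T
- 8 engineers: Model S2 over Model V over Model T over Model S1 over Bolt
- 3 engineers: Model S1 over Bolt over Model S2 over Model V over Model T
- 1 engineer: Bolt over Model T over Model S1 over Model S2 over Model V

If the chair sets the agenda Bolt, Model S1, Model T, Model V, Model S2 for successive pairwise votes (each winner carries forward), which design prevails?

Round 1: Bolt vs Model S1 — 8–15, Model S1 advances.
Round 2: Model S1 vs Model T — 12–11, Model S1 advances.
Round 3: Model S1 vs Model V — 8–15, Model V advances.
Round 4: Model V vs Model S2 — 9–14, Model S2 advances.
Model S2 survives the agenda.

Model S2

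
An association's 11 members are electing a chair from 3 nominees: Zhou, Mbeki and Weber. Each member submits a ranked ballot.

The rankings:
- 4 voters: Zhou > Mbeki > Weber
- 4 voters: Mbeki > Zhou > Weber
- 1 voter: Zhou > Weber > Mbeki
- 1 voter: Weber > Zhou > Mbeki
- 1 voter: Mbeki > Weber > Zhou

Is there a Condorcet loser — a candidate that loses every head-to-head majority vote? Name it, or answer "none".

Weber

Head-to-head results (11 voters):
Zhou vs Mbeki: Zhou is ranked higher on 4+1+1 = 6 ballots, Mbeki on 5. Zhou wins 6–5.
Zhou vs Weber: Zhou is ranked higher on 4+4+1 = 9 ballots, Weber on 2. Zhou wins 9–2.
Mbeki vs Weber: 4+4+1 = 9 for Mbeki, 2 for Weber — Mbeki by 9–2.
Weber is beaten in every head-to-head and is the Condorcet loser.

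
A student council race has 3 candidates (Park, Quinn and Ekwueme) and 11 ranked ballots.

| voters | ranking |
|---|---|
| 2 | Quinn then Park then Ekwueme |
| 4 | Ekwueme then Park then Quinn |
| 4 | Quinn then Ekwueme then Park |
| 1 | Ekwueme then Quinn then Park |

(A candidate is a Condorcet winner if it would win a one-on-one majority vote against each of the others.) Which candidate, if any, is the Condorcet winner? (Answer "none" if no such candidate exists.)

Pairwise majorities:
Park vs Quinn: Quinn, 7–4.
Park vs Ekwueme: 2 to 9, Ekwueme.
Quinn–Ekwueme: Quinn 6–5.
Only Quinn has no losses; Quinn is the Condorcet winner.

Quinn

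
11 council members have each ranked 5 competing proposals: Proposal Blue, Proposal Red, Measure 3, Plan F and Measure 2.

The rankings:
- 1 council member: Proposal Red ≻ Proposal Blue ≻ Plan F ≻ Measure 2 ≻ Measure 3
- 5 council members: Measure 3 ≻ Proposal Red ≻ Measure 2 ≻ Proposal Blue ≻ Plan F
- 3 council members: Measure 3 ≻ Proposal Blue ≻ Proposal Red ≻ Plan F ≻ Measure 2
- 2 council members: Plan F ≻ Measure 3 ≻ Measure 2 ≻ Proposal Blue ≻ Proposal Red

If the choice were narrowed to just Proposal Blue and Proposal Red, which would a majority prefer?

Proposal Red

Ballots ranking Proposal Blue above Proposal Red: 3 + 2 = 5.
Ballots ranking Proposal Red above Proposal Blue: 11 − 5 = 6.
Proposal Red wins the head-to-head 6–5.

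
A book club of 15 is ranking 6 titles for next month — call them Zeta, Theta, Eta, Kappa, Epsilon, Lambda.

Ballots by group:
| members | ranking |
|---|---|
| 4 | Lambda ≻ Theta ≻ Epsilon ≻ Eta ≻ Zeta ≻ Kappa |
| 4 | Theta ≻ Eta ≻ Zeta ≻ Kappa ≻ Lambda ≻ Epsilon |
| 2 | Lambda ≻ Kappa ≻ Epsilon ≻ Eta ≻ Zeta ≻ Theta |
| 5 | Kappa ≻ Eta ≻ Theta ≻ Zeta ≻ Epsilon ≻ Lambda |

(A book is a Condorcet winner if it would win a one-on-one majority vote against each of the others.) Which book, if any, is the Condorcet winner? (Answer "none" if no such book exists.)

Theta

Check each pair by majority over 15 ballots:
Zeta vs Theta: Zeta preferred on 2 ballots; Theta wins 13–2.
Zeta vs Eta: 0 to 15, Eta.
Zeta vs Kappa: 8 to 7, Zeta.
Zeta vs Epsilon: 9 to 6, Zeta.
Zeta vs Lambda: Zeta is ranked higher on 4+5 = 9 ballots, Lambda on 6. Zeta wins 9–6.
Theta vs Eta: Theta preferred on 4+4 = 8 ballots; Theta wins 8–7.
Theta vs Kappa: Theta is ranked higher on 4+4 = 8 ballots, Kappa on 7. Theta wins 8–7.
Theta vs Epsilon: 4+4+5 = 13 for Theta, 2 for Epsilon — Theta by 13–2.
Theta vs Lambda: 4+5 = 9 for Theta, 6 for Lambda — Theta by 9–6.
Eta vs Kappa: Eta is ranked higher on 4+4 = 8 ballots, Kappa on 7. Eta wins 8–7.
Eta vs Epsilon: Eta preferred on 4+5 = 9 ballots; Eta wins 9–6.
Eta vs Lambda: Eta preferred on 4+5 = 9 ballots; Eta wins 9–6.
Kappa vs Epsilon: Kappa preferred on 4+2+5 = 11 ballots; Kappa wins 11–4.
Kappa vs Lambda: Kappa is ranked higher on 4+5 = 9 ballots, Lambda on 6. Kappa wins 9–6.
Epsilon vs Lambda: 5 to 10, Lambda.
Theta beats each of Zeta, Eta, Kappa, Epsilon, Lambda — Theta is the Condorcet winner.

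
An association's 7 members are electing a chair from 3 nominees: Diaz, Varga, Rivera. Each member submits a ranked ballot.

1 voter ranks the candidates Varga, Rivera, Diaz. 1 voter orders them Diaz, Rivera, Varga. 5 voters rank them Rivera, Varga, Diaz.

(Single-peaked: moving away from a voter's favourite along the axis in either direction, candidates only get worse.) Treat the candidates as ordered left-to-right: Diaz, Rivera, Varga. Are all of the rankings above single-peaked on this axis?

Axis positions: Diaz=1, Rivera=2, Varga=3.
Cluster 1 (peak Varga at position 3): ranking walks positions 3-2-1, expanding outward from the peak — single-peaked.
Cluster 2 (peak Diaz at position 1): ranking walks positions 1-2-3, expanding outward from the peak — single-peaked.
Cluster 3 (peak Rivera at position 2): ranking walks positions 2-3-1, expanding outward from the peak — single-peaked.
Every ranking is single-peaked on this axis.

yes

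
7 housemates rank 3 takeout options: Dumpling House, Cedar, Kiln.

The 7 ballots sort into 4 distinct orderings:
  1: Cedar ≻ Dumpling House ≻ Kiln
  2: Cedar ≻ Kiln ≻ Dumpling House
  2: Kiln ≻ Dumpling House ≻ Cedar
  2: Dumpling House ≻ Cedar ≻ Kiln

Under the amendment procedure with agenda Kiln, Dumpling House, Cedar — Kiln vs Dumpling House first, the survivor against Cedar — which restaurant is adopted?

Cedar

Round 1: Kiln vs Dumpling House — 4–3, Kiln advances.
Round 2: Kiln vs Cedar — 2–5, Cedar advances.
The agenda winner is Cedar.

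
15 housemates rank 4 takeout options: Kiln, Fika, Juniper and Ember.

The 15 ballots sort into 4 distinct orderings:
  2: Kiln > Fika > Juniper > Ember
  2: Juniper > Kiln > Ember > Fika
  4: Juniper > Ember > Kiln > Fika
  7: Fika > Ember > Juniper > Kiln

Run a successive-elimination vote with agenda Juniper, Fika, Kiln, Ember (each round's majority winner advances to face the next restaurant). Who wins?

Round 1: Juniper vs Fika — 6–9, Fika advances.
Round 2: Fika vs Kiln — 7–8, Kiln advances.
Round 3: Kiln vs Ember — 4–11, Ember advances.
The agenda winner is Ember.

Ember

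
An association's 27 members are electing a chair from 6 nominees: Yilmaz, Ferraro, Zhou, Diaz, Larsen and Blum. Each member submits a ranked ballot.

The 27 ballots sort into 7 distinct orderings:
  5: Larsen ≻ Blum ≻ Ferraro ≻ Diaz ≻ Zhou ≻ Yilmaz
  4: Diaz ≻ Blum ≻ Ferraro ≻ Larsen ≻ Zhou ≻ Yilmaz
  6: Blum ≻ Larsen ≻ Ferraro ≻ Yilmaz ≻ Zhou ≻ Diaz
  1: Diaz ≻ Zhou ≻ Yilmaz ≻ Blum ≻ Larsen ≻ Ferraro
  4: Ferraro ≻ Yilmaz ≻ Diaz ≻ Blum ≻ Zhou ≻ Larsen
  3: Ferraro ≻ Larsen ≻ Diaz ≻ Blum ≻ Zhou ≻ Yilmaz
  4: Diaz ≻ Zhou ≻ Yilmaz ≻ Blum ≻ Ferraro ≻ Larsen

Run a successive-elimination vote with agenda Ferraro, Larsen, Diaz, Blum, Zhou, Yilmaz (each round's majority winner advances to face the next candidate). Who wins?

Blum

Round 1: Ferraro vs Larsen — 15–12, Ferraro advances.
Round 2: Ferraro vs Diaz — 18–9, Ferraro advances.
Round 3: Ferraro vs Blum — 7–20, Blum advances.
Round 4: Blum vs Zhou — 22–5, Blum advances.
Round 5: Blum vs Yilmaz — 18–9, Blum advances.
The agenda winner is Blum.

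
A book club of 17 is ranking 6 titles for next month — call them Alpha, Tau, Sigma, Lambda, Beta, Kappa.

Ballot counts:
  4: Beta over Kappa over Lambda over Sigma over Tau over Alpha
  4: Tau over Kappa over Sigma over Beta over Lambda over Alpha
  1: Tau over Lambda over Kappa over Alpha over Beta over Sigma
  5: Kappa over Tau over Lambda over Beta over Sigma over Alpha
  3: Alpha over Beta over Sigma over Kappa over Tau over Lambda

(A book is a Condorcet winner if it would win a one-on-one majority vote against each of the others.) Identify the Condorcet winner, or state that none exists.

Check each pair by majority over 17 ballots:
Alpha vs Tau: Alpha preferred on 3 ballots; Tau wins 14–3.
Alpha vs Sigma: Alpha preferred on 1+3 = 4 ballots; Sigma wins 13–4.
Alpha vs Lambda: Lambda, 14–3.
Alpha vs Beta: Beta, 13–4.
Alpha vs Kappa: Alpha preferred on 3 ballots; Kappa wins 14–3.
Tau vs Sigma: Tau preferred on 4+1+5 = 10 ballots; Tau wins 10–7.
Tau vs Lambda: Tau wins 13–4.
Tau vs Beta: 10 to 7, Tau.
Tau vs Kappa: Kappa wins 12–5.
Sigma vs Lambda: Lambda wins 10–7.
Sigma–Beta: Beta 13–4.
Sigma vs Kappa: Kappa, 14–3.
Lambda vs Beta: 6 to 11, Beta.
Lambda vs Kappa: Lambda preferred on 1 ballot; Kappa wins 16–1.
Beta vs Kappa: Kappa, 10–7.
Kappa defeats every rival head-to-head and is the Condorcet winner.

Kappa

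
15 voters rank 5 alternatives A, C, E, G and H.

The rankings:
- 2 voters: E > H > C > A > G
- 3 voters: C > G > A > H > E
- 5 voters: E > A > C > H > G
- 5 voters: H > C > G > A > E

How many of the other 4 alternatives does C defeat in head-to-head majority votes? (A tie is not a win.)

4

C against each rival (15 voters):
C vs A: 10 to 5, C.
C vs E: C, 8–7.
C vs G: 15 to 0, C.
C vs H: 8 to 7, C.
C beats A, E, G, H — 4 pairwise wins.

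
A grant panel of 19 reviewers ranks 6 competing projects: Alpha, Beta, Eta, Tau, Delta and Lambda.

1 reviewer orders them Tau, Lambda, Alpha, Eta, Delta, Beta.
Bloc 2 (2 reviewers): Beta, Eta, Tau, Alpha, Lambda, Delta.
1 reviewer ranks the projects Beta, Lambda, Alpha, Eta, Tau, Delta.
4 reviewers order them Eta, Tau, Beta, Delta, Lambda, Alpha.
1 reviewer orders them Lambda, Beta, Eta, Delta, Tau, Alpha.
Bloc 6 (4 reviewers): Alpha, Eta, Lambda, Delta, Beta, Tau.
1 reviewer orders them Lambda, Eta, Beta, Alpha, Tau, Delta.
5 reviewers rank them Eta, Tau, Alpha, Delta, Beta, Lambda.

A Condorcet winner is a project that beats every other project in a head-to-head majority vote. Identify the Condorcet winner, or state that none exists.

Head-to-head results (19 reviewers):
Alpha vs Beta: Alpha wins 10–9.
Alpha vs Eta: Eta wins 13–6.
Alpha vs Tau: Tau wins 13–6.
Alpha–Delta: Alpha 14–5.
Alpha vs Lambda: Alpha, 11–8.
Beta–Eta: Eta 15–4.
Beta vs Tau: Tau wins 10–9.
Beta vs Delta: Delta wins 10–9.
Beta vs Lambda: Beta, 12–7.
Eta–Tau: Eta 18–1.
Eta vs Delta: Eta wins 19–0.
Eta vs Lambda: Eta wins 15–4.
Tau vs Delta: Tau, 14–5.
Tau vs Lambda: Tau, 12–7.
Delta vs Lambda: Lambda, 10–9.
Eta wins every pairwise contest, so Eta is the Condorcet winner.

Eta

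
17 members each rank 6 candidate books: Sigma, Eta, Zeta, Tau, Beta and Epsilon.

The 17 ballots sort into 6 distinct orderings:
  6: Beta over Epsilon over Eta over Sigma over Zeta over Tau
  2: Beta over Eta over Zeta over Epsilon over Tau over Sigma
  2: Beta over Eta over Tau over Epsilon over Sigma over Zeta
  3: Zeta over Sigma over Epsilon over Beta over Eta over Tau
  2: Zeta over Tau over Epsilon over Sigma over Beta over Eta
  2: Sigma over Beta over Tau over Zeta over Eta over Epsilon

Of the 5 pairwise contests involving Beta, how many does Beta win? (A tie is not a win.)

5

Beta against each rival (17 members):
Beta–Sigma: Beta 10–7.
Beta–Eta: Beta 17–0.
Beta vs Zeta: Beta is ranked higher on 6+2+2+2 = 12 ballots, Zeta on 5. Beta wins 12–5.
Beta vs Tau: 15 to 2, Beta.
Beta–Epsilon: Beta 12–5.
Beta beats Sigma, Eta, Zeta, Tau, Epsilon — 5 pairwise wins.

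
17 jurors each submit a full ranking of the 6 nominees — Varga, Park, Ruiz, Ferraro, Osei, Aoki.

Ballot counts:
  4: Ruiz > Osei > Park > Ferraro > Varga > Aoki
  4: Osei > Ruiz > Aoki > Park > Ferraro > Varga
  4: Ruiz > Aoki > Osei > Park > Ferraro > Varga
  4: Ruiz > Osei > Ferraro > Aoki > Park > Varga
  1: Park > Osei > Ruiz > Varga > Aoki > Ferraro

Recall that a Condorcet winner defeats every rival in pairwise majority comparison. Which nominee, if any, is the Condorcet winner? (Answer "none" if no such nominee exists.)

Ruiz

Head-to-head results (17 jurors):
Varga vs Park: Varga preferred on 0 ballots; Park wins 17–0.
Varga vs Ruiz: 0 to 17, Ruiz.
Varga vs Ferraro: 1 to 16, Ferraro.
Varga vs Osei: 0 to 17, Osei.
Varga vs Aoki: Varga preferred on 4+1 = 5 ballots; Aoki wins 12–5.
Park vs Ruiz: Park is ranked higher on 1 ballot, Ruiz on 16. Ruiz wins 16–1.
Park vs Ferraro: 13 to 4, Park.
Park vs Osei: Park is ranked higher on 1 ballot, Osei on 16. Osei wins 16–1.
Park vs Aoki: Park is ranked higher on 4+1 = 5 ballots, Aoki on 12. Aoki wins 12–5.
Ruiz vs Ferraro: 4+4+4+4+1 = 17 for Ruiz, 0 for Ferraro — Ruiz by 17–0.
Ruiz vs Osei: Ruiz preferred on 4+4+4 = 12 ballots; Ruiz wins 12–5.
Ruiz vs Aoki: 17 to 0, Ruiz.
Ferraro vs Osei: 0 for Ferraro, 17 for Osei — Osei by 17–0.
Ferraro vs Aoki: Ferraro preferred on 4+4 = 8 ballots; Aoki wins 9–8.
Osei vs Aoki: 4+4+4+1 = 13 for Osei, 4 for Aoki — Osei by 13–4.
Only Ruiz has no losses; Ruiz is the Condorcet winner.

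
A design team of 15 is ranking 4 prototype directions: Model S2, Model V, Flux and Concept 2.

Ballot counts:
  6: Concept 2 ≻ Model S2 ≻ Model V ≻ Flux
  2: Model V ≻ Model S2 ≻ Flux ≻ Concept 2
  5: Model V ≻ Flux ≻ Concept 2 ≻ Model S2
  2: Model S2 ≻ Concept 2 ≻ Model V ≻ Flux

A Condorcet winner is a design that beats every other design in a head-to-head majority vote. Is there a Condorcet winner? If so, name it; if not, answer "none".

Pairwise majorities:
Model S2–Model V: Model S2 8–7.
Model S2 vs Flux: Model S2, 10–5.
Model S2 vs Concept 2: Concept 2 wins 11–4.
Model V–Flux: Model V 15–0.
Model V–Concept 2: Concept 2 8–7.
Flux–Concept 2: Concept 2 8–7.
Concept 2 defeats every rival head-to-head and is the Condorcet winner.

Concept 2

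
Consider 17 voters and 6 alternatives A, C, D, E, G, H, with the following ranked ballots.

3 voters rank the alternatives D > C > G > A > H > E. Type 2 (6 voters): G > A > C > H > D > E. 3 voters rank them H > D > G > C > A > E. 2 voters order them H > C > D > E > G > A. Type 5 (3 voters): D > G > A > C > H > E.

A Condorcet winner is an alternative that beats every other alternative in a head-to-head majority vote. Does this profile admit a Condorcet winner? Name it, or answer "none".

Head-to-head results (17 voters):
A vs C: A preferred on 6+3 = 9 ballots; A wins 9–8.
A vs D: A is ranked higher on 6 ballots, D on 11. D wins 11–6.
A vs E: 3+6+3+3 = 15 for A, 2 for E — A by 15–2.
A vs G: 0 to 17, G.
A vs H: 3+6+3 = 12 for A, 5 for H — A by 12–5.
C vs D: C preferred on 6+2 = 8 ballots; D wins 9–8.
C vs E: 17 to 0, C.
C vs G: 3+2 = 5 for C, 12 for G — G by 12–5.
C vs H: C is ranked higher on 3+6+3 = 12 ballots, H on 5. C wins 12–5.
D vs E: D preferred on 3+6+3+2+3 = 17 ballots; D wins 17–0.
D vs G: 11 to 6, D.
D vs H: D is ranked higher on 3+3 = 6 ballots, H on 11. H wins 11–6.
E vs G: E is ranked higher on 2 ballots, G on 15. G wins 15–2.
E vs H: E is ranked higher on 0 ballots, H on 17. H wins 17–0.
G vs H: 12 to 5, G.
Each alternative drops at least one matchup (A loses to D; C loses to A; D loses to H; E loses to A; G loses to D; H loses to A); the cycle A > H > D > A rules out a Condorcet winner.

none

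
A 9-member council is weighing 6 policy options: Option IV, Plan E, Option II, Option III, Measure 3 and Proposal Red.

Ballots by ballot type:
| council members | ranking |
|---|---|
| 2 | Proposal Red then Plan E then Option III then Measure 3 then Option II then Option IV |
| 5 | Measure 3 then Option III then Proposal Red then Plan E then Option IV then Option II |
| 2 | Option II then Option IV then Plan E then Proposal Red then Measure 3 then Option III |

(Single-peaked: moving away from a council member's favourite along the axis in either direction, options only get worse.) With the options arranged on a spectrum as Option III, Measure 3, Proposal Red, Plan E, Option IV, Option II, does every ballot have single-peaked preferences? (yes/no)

no

Axis positions: Option III=1, Measure 3=2, Proposal Red=3, Plan E=4, Option IV=5, Option II=6.
Ballot type 1: ranking walks positions 3-4-1-2-6-5; Option III is ranked above Measure 3 even though Measure 3 lies between Option III and the peak Proposal Red on the axis — preferences dip and rise again. Not single-peaked.
Ballot type 2 (peak Measure 3 at position 2): ranking walks positions 2-1-3-4-5-6, expanding outward from the peak — single-peaked.
Ballot type 3 (peak Option II at position 6): ranking walks positions 6-5-4-3-2-1, expanding outward from the peak — single-peaked.
Ballot type 1 violates single-peakedness, so the profile is not single-peaked on this axis.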